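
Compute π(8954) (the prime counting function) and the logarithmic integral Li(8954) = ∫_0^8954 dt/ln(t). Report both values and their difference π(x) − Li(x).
π(8954) = 1113;  Li(8954) ≈ 1131.90;  π(x) − Li(x) ≈ -18.90.

Direct count of primes ≤ 8954 gives π(8954) = 1113. Numerical evaluation of the logarithmic integral gives Li(8954) ≈ 1131.90. The difference π(x) − Li(x) ≈ -18.90 is typically negative for small/moderate x (Li(x) overestimates), though Littlewood's theorem shows this sign changes infinitely often.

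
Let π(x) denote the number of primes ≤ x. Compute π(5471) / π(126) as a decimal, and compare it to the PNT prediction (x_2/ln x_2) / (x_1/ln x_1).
π(5471)/π(126) = 722/30 ≈ 24.0667;  PNT prediction ≈ 24.3975.

π(126) = 30 and π(5471) = 722, so π(5471)/π(126) ≈ 24.0667. The PNT-predicted ratio is (5471/ln(5471)) / (126/ln(126)) ≈ 24.3975. The two agree to within a few percent, as expected.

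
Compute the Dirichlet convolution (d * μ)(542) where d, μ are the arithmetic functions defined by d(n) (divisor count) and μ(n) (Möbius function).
(d * μ)(542) = 1

Divisors of 542: [1, 2, 271, 542]. For each d | 542:
  d = 1: d(1) · μ(542/1) = 1 · 1 = 1
  d = 2: d(2) · μ(542/2) = 2 · -1 = -2
  d = 271: d(271) · μ(542/271) = 2 · -1 = -2
  d = 542: d(542) · μ(542/542) = 4 · 1 = 4
Summing: (d * μ)(542) = 1 + -2 + -2 + 4 = 1.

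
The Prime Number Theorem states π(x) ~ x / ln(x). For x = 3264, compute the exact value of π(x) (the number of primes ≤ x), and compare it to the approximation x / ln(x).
π(3264) = 461;  x/ln(x) ≈ 403.43;  relative error ≈ 12.49%.

Directly count primes up to 3264: π(3264) = 461. The PNT approximation gives 3264/ln(3264) ≈ 3264/8.09071 ≈ 403.43. Relative error (π(x) − x/ln(x)) / π(x) ≈ 12.49%; the approximation is known to undercount slightly (Li(x) is a better estimate).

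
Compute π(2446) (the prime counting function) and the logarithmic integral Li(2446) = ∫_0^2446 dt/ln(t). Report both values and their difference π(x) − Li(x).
π(2446) = 362;  Li(2446) ≈ 372.70;  π(x) − Li(x) ≈ -10.70.

Direct count of primes ≤ 2446 gives π(2446) = 362. Numerical evaluation of the logarithmic integral gives Li(2446) ≈ 372.70. The difference π(x) − Li(x) ≈ -10.70 is typically negative for small/moderate x (Li(x) overestimates), though Littlewood's theorem shows this sign changes infinitely often.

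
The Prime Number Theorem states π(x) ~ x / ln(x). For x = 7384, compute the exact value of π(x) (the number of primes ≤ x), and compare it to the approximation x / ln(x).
π(7384) = 938;  x/ln(x) ≈ 829.00;  relative error ≈ 11.62%.

Directly count primes up to 7384: π(7384) = 938. The PNT approximation gives 7384/ln(7384) ≈ 7384/8.90707 ≈ 829.00. Relative error (π(x) − x/ln(x)) / π(x) ≈ 11.62%; the approximation is known to undercount slightly (Li(x) is a better estimate).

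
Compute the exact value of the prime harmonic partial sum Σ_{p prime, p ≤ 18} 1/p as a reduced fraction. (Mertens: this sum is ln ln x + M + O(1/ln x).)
Σ 1/p = 716167/510510

π(18) = 7, so the primes ≤ 18 are [2, 3, 5, 7, 11, 13, 17]. Summing 1/p over these primes: 716167/510510 ≈ 1.4028. Mertens estimate ln ln(18) + 0.2615 ≈ 1.3229.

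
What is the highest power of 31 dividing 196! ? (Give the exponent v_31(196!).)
v_31(196!) = 6

Legendre's formula: v_p(n!) = Σ_{k ≥ 1} ⌊n / p^k⌋. For p = 31, n = 196, the terms are:
  ⌊196/31^1⌋ = ⌊196/31⌋ = 6
(the next term ⌊196/31^2⌋ = 0, terminating the sum). Summing: v_31(196!) = 6 = 6.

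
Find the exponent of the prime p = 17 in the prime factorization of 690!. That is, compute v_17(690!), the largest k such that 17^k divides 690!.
v_17(690!) = 42

Legendre's formula: v_p(n!) = Σ_{k ≥ 1} ⌊n / p^k⌋. For p = 17, n = 690, the terms are:
  ⌊690/17^1⌋ = ⌊690/17⌋ = 40
  ⌊690/17^2⌋ = ⌊690/289⌋ = 2
(the next term ⌊690/17^3⌋ = 0, terminating the sum). Summing: v_17(690!) = 40 + 2 = 42.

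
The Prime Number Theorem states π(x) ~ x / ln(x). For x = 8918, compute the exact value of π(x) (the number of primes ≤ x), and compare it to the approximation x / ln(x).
π(8918) = 1108;  x/ln(x) ≈ 980.45;  relative error ≈ 11.51%.

Directly count primes up to 8918: π(8918) = 1108. The PNT approximation gives 8918/ln(8918) ≈ 8918/9.09583 ≈ 980.45. Relative error (π(x) − x/ln(x)) / π(x) ≈ 11.51%; the approximation is known to undercount slightly (Li(x) is a better estimate).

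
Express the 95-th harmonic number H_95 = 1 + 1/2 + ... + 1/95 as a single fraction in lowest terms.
H_95 = 3691835092344109255246562280652279367381/718766754945489455304472257065075294400

Direct summation: H_95 = 1 + 1/2 + ... + 1/95. The least common denominator is lcm(1, ..., 95) = 718766754945489455304472257065075294400; over this denominator the numerator is 718766754945489455304472257065075294400 + 359383377472744727652236128532537647200 + 239588918315163151768157419021691764800 + 179691688736372363826118064266268823600 + 143753350989097891060894451413015058880 + 119794459157581575884078709510845882400 + 102680964992212779329210322437867899200 + 89845844368186181913059032133134411800 + 79862972771721050589385806340563921600 + 71876675494548945530447225706507529440 + 65342432267771768664042932460461390400 + 59897229578790787942039354755422941200 + 55289750380422265792651712081928868800 + 51340482496106389664605161218933949600 + 47917783663032630353631483804338352960 + 44922922184093090956529516066567205900 + 42280397349734673841439544533239723200 + 39931486385860525294692903170281960800 + 37829829207657339752866960898161857600 + 35938337747274472765223612853253764720 + 34226988330737593109736774145955966400 + 32671216133885884332021466230230695200 + 31250728475890845882803141611525012800 + 29948614789395393971019677377711470600 + 28750670197819578212178890282603011776 + 27644875190211132896325856040964434400 + 26620990923907016863128602113521307200 + 25670241248053194832302580609466974800 + 24785060515361705355326629553968113600 + 23958891831516315176815741902169176480 + 23186024353080305009821685711776622400 + 22461461092046545478264758033283602950 + 21780810755923922888014310820153796800 + 21140198674867336920719772266619861600 + 20536192998442555865842064487573579840 + 19965743192930262647346451585140980400 + 19426128512040255548769520461218251200 + 18914914603828669876433480449080928800 + 18429916793474088597550570693976289600 + 17969168873637236382611806426626882360 + 17530896462085108665962737977196958400 + 17113494165368796554868387072977983200 + 16715505928964871053592378071280820800 + 16335608066942942166010733115115347600 + 15972594554344210117877161268112784320 + 15625364237945422941401570805762506400 + 15292909679691265006478133129044155200 + 14974307394697696985509838688855735300 + 14668709284601825618458617491123985600 + 14375335098909789106089445141301505888 + 14093465783244891280479848177746574400 + 13822437595105566448162928020482217200 + 13561636885763951986876835038963684800 + 13310495461953508431564301056760653600 + 13068486453554353732808586492092278080 + 12835120624026597416151290304733487400 + 12609943069219113250955653632720619200 + 12392530257680852677663314776984056800 + 12182487371957448394991055204492801600 + 11979445915758157588407870951084588240 + 11783061556483433693515938640411070400 + 11593012176540152504910842855888311200 + 11408996110245864369912258048651988800 + 11230730546023272739132379016641801475 + 11057950076084453158530342416385773760 + 10890405377961961444007155410076898400 + 10727862014111782914992123239777243200 + 10570099337433668460359886133309930800 + 10416909491963615294267713870508337600 + 10268096499221277932921032243786789920 + 10123475421767457116964397986832046400 + 9982871596465131323673225792570490200 + 9846119930760129524718798041987332800 + 9713064256020127774384760230609125600 + 9583556732606526070726296760867670592 + 9457457301914334938216740224540464400 + 9334633181110252666291847494351627200 + 9214958396737044298775285346988144800 + 9098313353740372851955345026140193600 + 8984584436818618191305903213313441180 + 8873663641302338954376200704507102400 + 8765448231042554332981368988598479200 + 8659840421029993437403280205603316800 + 8556747082684398277434193536488991600 + 8456079469946934768287908906647944640 + 8357752964482435526796189035640410400 + 8261686838453901785108876517989371200 + 8167804033471471083005366557557673800 + 8076030954443701744994070304101969600 + 7986297277172105058938580634056392160 + 7898535768631752256093101725989838400 + 7812682118972711470700785402881253200 + 7728674784360101669940561903925540800 + 7646454839845632503239066564522077600 + 7565965841531467950573392179632371520 = 3691835092344109255246562280652279367381, so H_95 = 3691835092344109255246562280652279367381/718766754945489455304472257065075294400 (already in lowest terms) ≈ 5.13635. (The PNT-adjacent estimate ln(95) + γ ≈ 5.13109 matches within O(1/n).)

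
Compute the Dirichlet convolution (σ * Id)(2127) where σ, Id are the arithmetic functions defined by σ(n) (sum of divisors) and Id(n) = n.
(σ * Id)(2127) = 9933

Divisors of 2127: [1, 3, 709, 2127]. For each d | 2127:
  d = 1: σ(1) · Id(2127/1) = 1 · 2127 = 2127
  d = 3: σ(3) · Id(2127/3) = 4 · 709 = 2836
  d = 709: σ(709) · Id(2127/709) = 710 · 3 = 2130
  d = 2127: σ(2127) · Id(2127/2127) = 2840 · 1 = 2840
Summing: (σ * Id)(2127) = 2127 + 2836 + 2130 + 2840 = 9933.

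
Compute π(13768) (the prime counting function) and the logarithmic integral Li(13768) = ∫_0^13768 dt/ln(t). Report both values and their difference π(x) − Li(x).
π(13768) = 1629;  Li(13768) ≈ 1647.94;  π(x) − Li(x) ≈ -18.94.

Direct count of primes ≤ 13768 gives π(13768) = 1629. Numerical evaluation of the logarithmic integral gives Li(13768) ≈ 1647.94. The difference π(x) − Li(x) ≈ -18.94 is typically negative for small/moderate x (Li(x) overestimates), though Littlewood's theorem shows this sign changes infinitely often.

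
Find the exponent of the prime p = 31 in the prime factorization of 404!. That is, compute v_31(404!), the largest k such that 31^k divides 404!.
v_31(404!) = 13

Legendre's formula: v_p(n!) = Σ_{k ≥ 1} ⌊n / p^k⌋. For p = 31, n = 404, the terms are:
  ⌊404/31^1⌋ = ⌊404/31⌋ = 13
(the next term ⌊404/31^2⌋ = 0, terminating the sum). Summing: v_31(404!) = 13 = 13.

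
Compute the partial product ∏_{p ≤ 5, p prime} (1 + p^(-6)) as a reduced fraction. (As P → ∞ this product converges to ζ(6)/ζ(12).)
∏ = 7414537/7290000

The primes p ≤ 5 are [2, 3, 5]. For each, (1 + 1/p^6) = (p^6 + 1)/p^6. Multiplying these fractions over p ∈ [2, 3, 5] gives 7414537/7290000. (In the limit P → ∞ this tends to ζ(6)/ζ(12).)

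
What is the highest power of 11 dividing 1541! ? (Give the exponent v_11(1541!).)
v_11(1541!) = 153

Legendre's formula: v_p(n!) = Σ_{k ≥ 1} ⌊n / p^k⌋. For p = 11, n = 1541, the terms are:
  ⌊1541/11^1⌋ = ⌊1541/11⌋ = 140
  ⌊1541/11^2⌋ = ⌊1541/121⌋ = 12
  ⌊1541/11^3⌋ = ⌊1541/1331⌋ = 1
(the next term ⌊1541/11^4⌋ = 0, terminating the sum). Summing: v_11(1541!) = 140 + 12 + 1 = 153.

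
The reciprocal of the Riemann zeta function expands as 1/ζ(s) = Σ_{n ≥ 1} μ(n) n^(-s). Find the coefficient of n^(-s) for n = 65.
μ(65) = 1

Factor n = 65 = 5 · 13. μ(n) = 0 if any exponent ≥ 2 (not squarefree); otherwise μ(n) = (−1)^{ω(n)} where ω(n) is the number of distinct prime factors. Applying: μ(65) = 1.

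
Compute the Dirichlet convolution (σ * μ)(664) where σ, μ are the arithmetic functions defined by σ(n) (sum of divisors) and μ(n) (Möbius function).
(σ * μ)(664) = 664

Divisors of 664: [1, 2, 4, 8, 83, 166, 332, 664]. For each d | 664:
  d = 1: σ(1) · μ(664/1) = 1 · 0 = 0
  d = 2: σ(2) · μ(664/2) = 3 · 0 = 0
  d = 4: σ(4) · μ(664/4) = 7 · 1 = 7
  d = 8: σ(8) · μ(664/8) = 15 · -1 = -15
  d = 83: σ(83) · μ(664/83) = 84 · 0 = 0
  d = 166: σ(166) · μ(664/166) = 252 · 0 = 0
  d = 332: σ(332) · μ(664/332) = 588 · -1 = -588
  d = 664: σ(664) · μ(664/664) = 1260 · 1 = 1260
Summing: (σ * μ)(664) = 0 + 0 + 7 + -15 + 0 + 0 + -588 + 1260 = 664.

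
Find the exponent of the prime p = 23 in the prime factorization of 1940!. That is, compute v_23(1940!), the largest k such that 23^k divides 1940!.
v_23(1940!) = 87

Legendre's formula: v_p(n!) = Σ_{k ≥ 1} ⌊n / p^k⌋. For p = 23, n = 1940, the terms are:
  ⌊1940/23^1⌋ = ⌊1940/23⌋ = 84
  ⌊1940/23^2⌋ = ⌊1940/529⌋ = 3
(the next term ⌊1940/23^3⌋ = 0, terminating the sum). Summing: v_23(1940!) = 84 + 3 = 87.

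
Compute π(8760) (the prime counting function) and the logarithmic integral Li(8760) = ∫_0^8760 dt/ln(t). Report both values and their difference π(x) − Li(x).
π(8760) = 1092;  Li(8760) ≈ 1110.55;  π(x) − Li(x) ≈ -18.55.

Direct count of primes ≤ 8760 gives π(8760) = 1092. Numerical evaluation of the logarithmic integral gives Li(8760) ≈ 1110.55. The difference π(x) − Li(x) ≈ -18.55 is typically negative for small/moderate x (Li(x) overestimates), though Littlewood's theorem shows this sign changes infinitely often.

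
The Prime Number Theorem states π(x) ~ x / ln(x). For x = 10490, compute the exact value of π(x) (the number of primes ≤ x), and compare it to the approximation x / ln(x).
π(10490) = 1283;  x/ln(x) ≈ 1133.05;  relative error ≈ 11.69%.

Directly count primes up to 10490: π(10490) = 1283. The PNT approximation gives 10490/ln(10490) ≈ 10490/9.25818 ≈ 1133.05. Relative error (π(x) − x/ln(x)) / π(x) ≈ 11.69%; the approximation is known to undercount slightly (Li(x) is a better estimate).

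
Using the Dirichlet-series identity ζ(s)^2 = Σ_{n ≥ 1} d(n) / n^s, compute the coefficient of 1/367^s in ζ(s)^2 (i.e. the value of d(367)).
d(367) = 2

ζ(s)^2 = (Σ 1/m^s)(Σ 1/k^s). The coefficient of 1/n^s in the product is the number of ordered pairs (m, k) with mk = n, which equals d(n). For n = 367, divisors are [1, 367], so d(367) = 2.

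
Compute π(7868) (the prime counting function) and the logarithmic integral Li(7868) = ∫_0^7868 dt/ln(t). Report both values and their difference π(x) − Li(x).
π(7868) = 993;  Li(7868) ≈ 1011.72;  π(x) − Li(x) ≈ -18.72.

Direct count of primes ≤ 7868 gives π(7868) = 993. Numerical evaluation of the logarithmic integral gives Li(7868) ≈ 1011.72. The difference π(x) − Li(x) ≈ -18.72 is typically negative for small/moderate x (Li(x) overestimates), though Littlewood's theorem shows this sign changes infinitely often.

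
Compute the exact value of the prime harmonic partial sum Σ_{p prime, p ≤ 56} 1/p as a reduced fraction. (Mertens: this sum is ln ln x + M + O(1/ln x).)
Σ 1/p = 54766551458687142251/32589158477190044730

π(56) = 16, so the primes ≤ 56 are [2, 3, 5, 7, 11, 13, 17, 19, 23, 29, 31, 37, 41, 43, 47, 53]. Summing 1/p over these primes: 54766551458687142251/32589158477190044730 ≈ 1.6805. Mertens estimate ln ln(56) + 0.2615 ≈ 1.6541.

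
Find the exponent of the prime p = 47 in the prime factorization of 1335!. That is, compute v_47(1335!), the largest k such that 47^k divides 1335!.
v_47(1335!) = 28

Legendre's formula: v_p(n!) = Σ_{k ≥ 1} ⌊n / p^k⌋. For p = 47, n = 1335, the terms are:
  ⌊1335/47^1⌋ = ⌊1335/47⌋ = 28
(the next term ⌊1335/47^2⌋ = 0, terminating the sum). Summing: v_47(1335!) = 28 = 28.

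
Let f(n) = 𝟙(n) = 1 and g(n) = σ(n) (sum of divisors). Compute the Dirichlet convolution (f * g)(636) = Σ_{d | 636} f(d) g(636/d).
(𝟙 * σ)(636) = 3025

Divisors of 636: [1, 2, 3, 4, 6, 12, 53, 106, 159, 212, 318, 636]. For each d | 636:
  d = 1: 𝟙(1) · σ(636/1) = 1 · 1512 = 1512
  d = 2: 𝟙(2) · σ(636/2) = 1 · 648 = 648
  d = 3: 𝟙(3) · σ(636/3) = 1 · 378 = 378
  d = 4: 𝟙(4) · σ(636/4) = 1 · 216 = 216
  d = 6: 𝟙(6) · σ(636/6) = 1 · 162 = 162
  d = 12: 𝟙(12) · σ(636/12) = 1 · 54 = 54
  d = 53: 𝟙(53) · σ(636/53) = 1 · 28 = 28
  d = 106: 𝟙(106) · σ(636/106) = 1 · 12 = 12
  d = 159: 𝟙(159) · σ(636/159) = 1 · 7 = 7
  d = 212: 𝟙(212) · σ(636/212) = 1 · 4 = 4
  d = 318: 𝟙(318) · σ(636/318) = 1 · 3 = 3
  d = 636: 𝟙(636) · σ(636/636) = 1 · 1 = 1
Summing: (𝟙 * σ)(636) = 1512 + 648 + 378 + 216 + 162 + 54 + 28 + 12 + 7 + 4 + 3 + 1 = 3025.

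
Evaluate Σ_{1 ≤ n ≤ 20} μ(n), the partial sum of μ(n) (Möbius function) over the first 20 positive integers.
Σ_{n ≤ 20} μ(n) = -3

Compute μ(n) for each 1 ≤ n ≤ 20: μ(1) = 1, μ(2) = -1, μ(3) = -1, μ(4) = 0, μ(5) = -1, μ(6) = 1, μ(7) = -1, μ(8) = 0, μ(9) = 0, μ(10) = 1, μ(11) = -1, μ(12) = 0, μ(13) = -1, μ(14) = 1, μ(15) = 1, μ(16) = 0, μ(17) = -1, μ(18) = 0, μ(19) = -1, μ(20) = 0. Summing all 20 values: -3. (Mertens function M(x) = Σ_{n ≤ x} μ(n); on average M(x) should be small (PNT ⟺ M(x) = o(x)).)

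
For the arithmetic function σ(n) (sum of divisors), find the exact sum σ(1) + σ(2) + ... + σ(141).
Σ_{n ≤ 141} σ(n) = 16399

Compute σ(n) for each 1 ≤ n ≤ 141: σ(1) = 1, σ(2) = 3, σ(3) = 4, σ(4) = 7, σ(5) = 6, σ(6) = 12, σ(7) = 8, σ(8) = 15, σ(9) = 13, σ(10) = 18, σ(11) = 12, σ(12) = 28, σ(13) = 14, σ(14) = 24, σ(15) = 24, σ(16) = 31, σ(17) = 18, σ(18) = 39, σ(19) = 20, σ(20) = 42, σ(21) = 32, σ(22) = 36, σ(23) = 24, σ(24) = 60, σ(25) = 31, σ(26) = 42, σ(27) = 40, σ(28) = 56, σ(29) = 30, σ(30) = 72, σ(31) = 32, σ(32) = 63, σ(33) = 48, σ(34) = 54, σ(35) = 48, σ(36) = 91, σ(37) = 38, σ(38) = 60, σ(39) = 56, σ(40) = 90, σ(41) = 42, σ(42) = 96, σ(43) = 44, σ(44) = 84, σ(45) = 78, σ(46) = 72, σ(47) = 48, σ(48) = 124, σ(49) = 57, σ(50) = 93, σ(51) = 72, σ(52) = 98, σ(53) = 54, σ(54) = 120, σ(55) = 72, σ(56) = 120, σ(57) = 80, σ(58) = 90, σ(59) = 60, σ(60) = 168, σ(61) = 62, σ(62) = 96, σ(63) = 104, σ(64) = 127, σ(65) = 84, σ(66) = 144, σ(67) = 68, σ(68) = 126, σ(69) = 96, σ(70) = 144, σ(71) = 72, σ(72) = 195, σ(73) = 74, σ(74) = 114, σ(75) = 124, σ(76) = 140, σ(77) = 96, σ(78) = 168, σ(79) = 80, σ(80) = 186, σ(81) = 121, σ(82) = 126, σ(83) = 84, σ(84) = 224, σ(85) = 108, σ(86) = 132, σ(87) = 120, σ(88) = 180, σ(89) = 90, σ(90) = 234, σ(91) = 112, σ(92) = 168, σ(93) = 128, σ(94) = 144, σ(95) = 120, σ(96) = 252, σ(97) = 98, σ(98) = 171, σ(99) = 156, σ(100) = 217, σ(101) = 102, σ(102) = 216, σ(103) = 104, σ(104) = 210, σ(105) = 192, σ(106) = 162, σ(107) = 108, σ(108) = 280, σ(109) = 110, σ(110) = 216, σ(111) = 152, σ(112) = 248, σ(113) = 114, σ(114) = 240, σ(115) = 144, σ(116) = 210, σ(117) = 182, σ(118) = 180, σ(119) = 144, σ(120) = 360, σ(121) = 133, σ(122) = 186, σ(123) = 168, σ(124) = 224, σ(125) = 156, σ(126) = 312, σ(127) = 128, σ(128) = 255, σ(129) = 176, σ(130) = 252, σ(131) = 132, σ(132) = 336, σ(133) = 160, σ(134) = 204, σ(135) = 240, σ(136) = 270, σ(137) = 138, σ(138) = 288, σ(139) = 140, σ(140) = 336, σ(141) = 192. Summing all 141 values: 16399. (Average order: Σ_{n ≤ x} σ(n) ~ (π²/12) x². For x = 141, (π²/12)·141² ≈ 16351.47.)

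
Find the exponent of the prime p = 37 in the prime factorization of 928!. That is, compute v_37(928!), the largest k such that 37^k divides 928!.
v_37(928!) = 25

Legendre's formula: v_p(n!) = Σ_{k ≥ 1} ⌊n / p^k⌋. For p = 37, n = 928, the terms are:
  ⌊928/37^1⌋ = ⌊928/37⌋ = 25
(the next term ⌊928/37^2⌋ = 0, terminating the sum). Summing: v_37(928!) = 25 = 25.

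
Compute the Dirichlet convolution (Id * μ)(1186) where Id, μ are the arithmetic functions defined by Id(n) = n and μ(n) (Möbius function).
(Id * μ)(1186) = 592

Divisors of 1186: [1, 2, 593, 1186]. For each d | 1186:
  d = 1: Id(1) · μ(1186/1) = 1 · 1 = 1
  d = 2: Id(2) · μ(1186/2) = 2 · -1 = -2
  d = 593: Id(593) · μ(1186/593) = 593 · -1 = -593
  d = 1186: Id(1186) · μ(1186/1186) = 1186 · 1 = 1186
Summing: (Id * μ)(1186) = 1 + -2 + -593 + 1186 = 592.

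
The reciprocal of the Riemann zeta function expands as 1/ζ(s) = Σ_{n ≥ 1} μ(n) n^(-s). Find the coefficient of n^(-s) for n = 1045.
μ(1045) = -1

Factor n = 1045 = 5 · 11 · 19. μ(n) = 0 if any exponent ≥ 2 (not squarefree); otherwise μ(n) = (−1)^{ω(n)} where ω(n) is the number of distinct prime factors. Applying: μ(1045) = -1.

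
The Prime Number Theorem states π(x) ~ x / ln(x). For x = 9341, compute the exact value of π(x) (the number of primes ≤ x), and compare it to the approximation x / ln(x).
π(9341) = 1156;  x/ln(x) ≈ 1021.75;  relative error ≈ 11.61%.

Directly count primes up to 9341: π(9341) = 1156. The PNT approximation gives 9341/ln(9341) ≈ 9341/9.14217 ≈ 1021.75. Relative error (π(x) − x/ln(x)) / π(x) ≈ 11.61%; the approximation is known to undercount slightly (Li(x) is a better estimate).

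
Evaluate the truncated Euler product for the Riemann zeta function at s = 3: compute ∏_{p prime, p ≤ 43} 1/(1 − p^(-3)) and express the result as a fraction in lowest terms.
∏ = 11622300127850926153432227486340003/9669167824002218213355442162630656

The primes p ≤ 43 are [2, 3, 5, 7, 11, 13, 17, 19, 23, 29, 31, 37, 41, 43]. For each prime, (1 − 1/p^3)^(-1) = p^3 / (p^3 − 1). The product is (1 − 1/2^3)^(-1), (1 − 1/3^3)^(-1), (1 − 1/5^3)^(-1), (1 − 1/7^3)^(-1), (1 − 1/11^3)^(-1), (1 − 1/13^3)^(-1), (1 − 1/17^3)^(-1), (1 − 1/19^3)^(-1), (1 − 1/23^3)^(-1), (1 − 1/29^3)^(-1), (1 − 1/31^3)^(-1), (1 − 1/37^3)^(-1), (1 − 1/41^3)^(-1), (1 − 1/43^3)^(-1) = ∏ p^3 / (p^3 − 1) = 11622300127850926153432227486340003/9669167824002218213355442162630656.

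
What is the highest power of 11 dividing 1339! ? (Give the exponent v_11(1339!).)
v_11(1339!) = 133

Legendre's formula: v_p(n!) = Σ_{k ≥ 1} ⌊n / p^k⌋. For p = 11, n = 1339, the terms are:
  ⌊1339/11^1⌋ = ⌊1339/11⌋ = 121
  ⌊1339/11^2⌋ = ⌊1339/121⌋ = 11
  ⌊1339/11^3⌋ = ⌊1339/1331⌋ = 1
(the next term ⌊1339/11^4⌋ = 0, terminating the sum). Summing: v_11(1339!) = 121 + 11 + 1 = 133.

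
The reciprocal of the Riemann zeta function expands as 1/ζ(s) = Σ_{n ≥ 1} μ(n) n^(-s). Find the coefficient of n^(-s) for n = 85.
μ(85) = 1

Factor n = 85 = 5 · 17. μ(n) = 0 if any exponent ≥ 2 (not squarefree); otherwise μ(n) = (−1)^{ω(n)} where ω(n) is the number of distinct prime factors. Applying: μ(85) = 1.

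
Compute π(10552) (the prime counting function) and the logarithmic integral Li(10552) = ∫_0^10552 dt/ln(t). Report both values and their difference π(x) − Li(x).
π(10552) = 1288;  Li(10552) ≈ 1305.89;  π(x) − Li(x) ≈ -17.89.

Direct count of primes ≤ 10552 gives π(10552) = 1288. Numerical evaluation of the logarithmic integral gives Li(10552) ≈ 1305.89. The difference π(x) − Li(x) ≈ -17.89 is typically negative for small/moderate x (Li(x) overestimates), though Littlewood's theorem shows this sign changes infinitely often.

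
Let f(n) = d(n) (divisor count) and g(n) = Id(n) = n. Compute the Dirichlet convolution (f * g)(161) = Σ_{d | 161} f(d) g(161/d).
(d * Id)(161) = 225

Divisors of 161: [1, 7, 23, 161]. For each d | 161:
  d = 1: d(1) · Id(161/1) = 1 · 161 = 161
  d = 7: d(7) · Id(161/7) = 2 · 23 = 46
  d = 23: d(23) · Id(161/23) = 2 · 7 = 14
  d = 161: d(161) · Id(161/161) = 4 · 1 = 4
Summing: (d * Id)(161) = 161 + 46 + 14 + 4 = 225.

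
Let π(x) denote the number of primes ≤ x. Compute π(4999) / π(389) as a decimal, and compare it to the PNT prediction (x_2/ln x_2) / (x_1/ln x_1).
π(4999)/π(389) = 669/77 ≈ 8.6883;  PNT prediction ≈ 8.9982.

π(389) = 77 and π(4999) = 669, so π(4999)/π(389) ≈ 8.6883. The PNT-predicted ratio is (4999/ln(4999)) / (389/ln(389)) ≈ 8.9982. The two agree to within a few percent, as expected.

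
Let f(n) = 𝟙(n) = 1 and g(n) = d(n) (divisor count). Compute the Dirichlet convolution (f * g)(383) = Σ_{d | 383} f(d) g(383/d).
(𝟙 * d)(383) = 3

Divisors of 383: [1, 383]. For each d | 383:
  d = 1: 𝟙(1) · d(383/1) = 1 · 2 = 2
  d = 383: 𝟙(383) · d(383/383) = 1 · 1 = 1
Summing: (𝟙 * d)(383) = 2 + 1 = 3.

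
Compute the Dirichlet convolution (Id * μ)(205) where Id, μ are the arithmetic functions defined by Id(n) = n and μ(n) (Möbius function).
(Id * μ)(205) = 160

Divisors of 205: [1, 5, 41, 205]. For each d | 205:
  d = 1: Id(1) · μ(205/1) = 1 · 1 = 1
  d = 5: Id(5) · μ(205/5) = 5 · -1 = -5
  d = 41: Id(41) · μ(205/41) = 41 · -1 = -41
  d = 205: Id(205) · μ(205/205) = 205 · 1 = 205
Summing: (Id * μ)(205) = 1 + -5 + -41 + 205 = 160.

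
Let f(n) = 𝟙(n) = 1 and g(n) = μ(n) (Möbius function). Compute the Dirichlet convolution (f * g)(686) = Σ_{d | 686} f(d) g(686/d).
(𝟙 * μ)(686) = 0

Divisors of 686: [1, 2, 7, 14, 49, 98, 343, 686]. For each d | 686:
  d = 1: 𝟙(1) · μ(686/1) = 1 · 0 = 0
  d = 2: 𝟙(2) · μ(686/2) = 1 · 0 = 0
  d = 7: 𝟙(7) · μ(686/7) = 1 · 0 = 0
  d = 14: 𝟙(14) · μ(686/14) = 1 · 0 = 0
  d = 49: 𝟙(49) · μ(686/49) = 1 · 1 = 1
  d = 98: 𝟙(98) · μ(686/98) = 1 · -1 = -1
  d = 343: 𝟙(343) · μ(686/343) = 1 · -1 = -1
  d = 686: 𝟙(686) · μ(686/686) = 1 · 1 = 1
Summing: (𝟙 * μ)(686) = 0 + 0 + 0 + 0 + 1 + -1 + -1 + 1 = 0.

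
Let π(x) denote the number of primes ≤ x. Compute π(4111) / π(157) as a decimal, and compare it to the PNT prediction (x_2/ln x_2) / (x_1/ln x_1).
π(4111)/π(157) = 566/37 ≈ 15.2973;  PNT prediction ≈ 15.9103.

π(157) = 37 and π(4111) = 566, so π(4111)/π(157) ≈ 15.2973. The PNT-predicted ratio is (4111/ln(4111)) / (157/ln(157)) ≈ 15.9103. The two agree to within a few percent, as expected.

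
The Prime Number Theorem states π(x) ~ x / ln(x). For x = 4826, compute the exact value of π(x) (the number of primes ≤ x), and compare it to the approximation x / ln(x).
π(4826) = 649;  x/ln(x) ≈ 568.98;  relative error ≈ 12.33%.

Directly count primes up to 4826: π(4826) = 649. The PNT approximation gives 4826/ln(4826) ≈ 4826/8.48177 ≈ 568.98. Relative error (π(x) − x/ln(x)) / π(x) ≈ 12.33%; the approximation is known to undercount slightly (Li(x) is a better estimate).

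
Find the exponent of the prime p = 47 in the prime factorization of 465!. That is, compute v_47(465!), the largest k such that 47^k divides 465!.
v_47(465!) = 9

Legendre's formula: v_p(n!) = Σ_{k ≥ 1} ⌊n / p^k⌋. For p = 47, n = 465, the terms are:
  ⌊465/47^1⌋ = ⌊465/47⌋ = 9
(the next term ⌊465/47^2⌋ = 0, terminating the sum). Summing: v_47(465!) = 9 = 9.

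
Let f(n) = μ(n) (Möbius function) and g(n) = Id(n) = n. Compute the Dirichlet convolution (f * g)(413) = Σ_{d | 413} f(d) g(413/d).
(μ * Id)(413) = 348

Divisors of 413: [1, 7, 59, 413]. For each d | 413:
  d = 1: μ(1) · Id(413/1) = 1 · 413 = 413
  d = 7: μ(7) · Id(413/7) = -1 · 59 = -59
  d = 59: μ(59) · Id(413/59) = -1 · 7 = -7
  d = 413: μ(413) · Id(413/413) = 1 · 1 = 1
Summing: (μ * Id)(413) = 413 + -59 + -7 + 1 = 348.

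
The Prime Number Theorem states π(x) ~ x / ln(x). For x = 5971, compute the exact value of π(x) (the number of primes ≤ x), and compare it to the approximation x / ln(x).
π(5971) = 781;  x/ln(x) ≈ 686.74;  relative error ≈ 12.07%.

Directly count primes up to 5971: π(5971) = 781. The PNT approximation gives 5971/ln(5971) ≈ 5971/8.69467 ≈ 686.74. Relative error (π(x) − x/ln(x)) / π(x) ≈ 12.07%; the approximation is known to undercount slightly (Li(x) is a better estimate).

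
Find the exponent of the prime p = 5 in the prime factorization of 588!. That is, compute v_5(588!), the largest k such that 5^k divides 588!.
v_5(588!) = 144

Legendre's formula: v_p(n!) = Σ_{k ≥ 1} ⌊n / p^k⌋. For p = 5, n = 588, the terms are:
  ⌊588/5^1⌋ = ⌊588/5⌋ = 117
  ⌊588/5^2⌋ = ⌊588/25⌋ = 23
  ⌊588/5^3⌋ = ⌊588/125⌋ = 4
(the next term ⌊588/5^4⌋ = 0, terminating the sum). Summing: v_5(588!) = 117 + 23 + 4 = 144.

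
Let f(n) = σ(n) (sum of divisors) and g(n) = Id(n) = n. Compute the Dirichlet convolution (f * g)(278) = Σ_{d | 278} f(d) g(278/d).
(σ * Id)(278) = 1395

Divisors of 278: [1, 2, 139, 278]. For each d | 278:
  d = 1: σ(1) · Id(278/1) = 1 · 278 = 278
  d = 2: σ(2) · Id(278/2) = 3 · 139 = 417
  d = 139: σ(139) · Id(278/139) = 140 · 2 = 280
  d = 278: σ(278) · Id(278/278) = 420 · 1 = 420
Summing: (σ * Id)(278) = 278 + 417 + 280 + 420 = 1395.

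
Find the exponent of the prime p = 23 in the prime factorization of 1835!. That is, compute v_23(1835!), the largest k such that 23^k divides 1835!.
v_23(1835!) = 82

Legendre's formula: v_p(n!) = Σ_{k ≥ 1} ⌊n / p^k⌋. For p = 23, n = 1835, the terms are:
  ⌊1835/23^1⌋ = ⌊1835/23⌋ = 79
  ⌊1835/23^2⌋ = ⌊1835/529⌋ = 3
(the next term ⌊1835/23^3⌋ = 0, terminating the sum). Summing: v_23(1835!) = 79 + 3 = 82.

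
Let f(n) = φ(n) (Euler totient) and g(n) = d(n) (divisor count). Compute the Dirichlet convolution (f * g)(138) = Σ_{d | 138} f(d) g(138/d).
(φ * d)(138) = 288

Divisors of 138: [1, 2, 3, 6, 23, 46, 69, 138]. For each d | 138:
  d = 1: φ(1) · d(138/1) = 1 · 8 = 8
  d = 2: φ(2) · d(138/2) = 1 · 4 = 4
  d = 3: φ(3) · d(138/3) = 2 · 4 = 8
  d = 6: φ(6) · d(138/6) = 2 · 2 = 4
  d = 23: φ(23) · d(138/23) = 22 · 4 = 88
  d = 46: φ(46) · d(138/46) = 22 · 2 = 44
  d = 69: φ(69) · d(138/69) = 44 · 2 = 88
  d = 138: φ(138) · d(138/138) = 44 · 1 = 44
Summing: (φ * d)(138) = 8 + 4 + 8 + 4 + 88 + 44 + 88 + 44 = 288.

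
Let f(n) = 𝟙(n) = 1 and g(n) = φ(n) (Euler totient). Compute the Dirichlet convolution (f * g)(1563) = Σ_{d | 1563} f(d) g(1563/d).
(𝟙 * φ)(1563) = 1563

Divisors of 1563: [1, 3, 521, 1563]. For each d | 1563:
  d = 1: 𝟙(1) · φ(1563/1) = 1 · 1040 = 1040
  d = 3: 𝟙(3) · φ(1563/3) = 1 · 520 = 520
  d = 521: 𝟙(521) · φ(1563/521) = 1 · 2 = 2
  d = 1563: 𝟙(1563) · φ(1563/1563) = 1 · 1 = 1
Summing: (𝟙 * φ)(1563) = 1040 + 520 + 2 + 1 = 1563.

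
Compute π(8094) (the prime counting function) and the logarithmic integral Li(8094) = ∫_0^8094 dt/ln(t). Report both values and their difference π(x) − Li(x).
π(8094) = 1018;  Li(8094) ≈ 1036.87;  π(x) − Li(x) ≈ -18.87.

Direct count of primes ≤ 8094 gives π(8094) = 1018. Numerical evaluation of the logarithmic integral gives Li(8094) ≈ 1036.87. The difference π(x) − Li(x) ≈ -18.87 is typically negative for small/moderate x (Li(x) overestimates), though Littlewood's theorem shows this sign changes infinitely often.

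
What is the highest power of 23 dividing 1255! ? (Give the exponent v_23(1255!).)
v_23(1255!) = 56

Legendre's formula: v_p(n!) = Σ_{k ≥ 1} ⌊n / p^k⌋. For p = 23, n = 1255, the terms are:
  ⌊1255/23^1⌋ = ⌊1255/23⌋ = 54
  ⌊1255/23^2⌋ = ⌊1255/529⌋ = 2
(the next term ⌊1255/23^3⌋ = 0, terminating the sum). Summing: v_23(1255!) = 54 + 2 = 56.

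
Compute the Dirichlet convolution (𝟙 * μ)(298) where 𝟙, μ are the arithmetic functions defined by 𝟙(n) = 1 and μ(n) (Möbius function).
(𝟙 * μ)(298) = 0

Divisors of 298: [1, 2, 149, 298]. For each d | 298:
  d = 1: 𝟙(1) · μ(298/1) = 1 · 1 = 1
  d = 2: 𝟙(2) · μ(298/2) = 1 · -1 = -1
  d = 149: 𝟙(149) · μ(298/149) = 1 · -1 = -1
  d = 298: 𝟙(298) · μ(298/298) = 1 · 1 = 1
Summing: (𝟙 * μ)(298) = 1 + -1 + -1 + 1 = 0.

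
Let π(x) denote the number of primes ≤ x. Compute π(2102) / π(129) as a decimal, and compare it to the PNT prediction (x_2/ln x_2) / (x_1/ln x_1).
π(2102)/π(129) = 317/31 ≈ 10.2258;  PNT prediction ≈ 10.3506.

π(129) = 31 and π(2102) = 317, so π(2102)/π(129) ≈ 10.2258. The PNT-predicted ratio is (2102/ln(2102)) / (129/ln(129)) ≈ 10.3506. The two agree to within a few percent, as expected.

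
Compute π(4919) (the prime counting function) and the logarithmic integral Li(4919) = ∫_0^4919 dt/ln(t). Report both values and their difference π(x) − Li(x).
π(4919) = 657;  Li(4919) ≈ 674.76;  π(x) − Li(x) ≈ -17.76.

Direct count of primes ≤ 4919 gives π(4919) = 657. Numerical evaluation of the logarithmic integral gives Li(4919) ≈ 674.76. The difference π(x) − Li(x) ≈ -17.76 is typically negative for small/moderate x (Li(x) overestimates), though Littlewood's theorem shows this sign changes infinitely often.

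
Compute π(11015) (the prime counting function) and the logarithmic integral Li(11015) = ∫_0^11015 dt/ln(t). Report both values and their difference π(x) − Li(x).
π(11015) = 1336;  Li(11015) ≈ 1355.76;  π(x) − Li(x) ≈ -19.76.

Direct count of primes ≤ 11015 gives π(11015) = 1336. Numerical evaluation of the logarithmic integral gives Li(11015) ≈ 1355.76. The difference π(x) − Li(x) ≈ -19.76 is typically negative for small/moderate x (Li(x) overestimates), though Littlewood's theorem shows this sign changes infinitely often.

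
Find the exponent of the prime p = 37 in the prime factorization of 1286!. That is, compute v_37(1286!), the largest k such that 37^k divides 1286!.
v_37(1286!) = 34

Legendre's formula: v_p(n!) = Σ_{k ≥ 1} ⌊n / p^k⌋. For p = 37, n = 1286, the terms are:
  ⌊1286/37^1⌋ = ⌊1286/37⌋ = 34
(the next term ⌊1286/37^2⌋ = 0, terminating the sum). Summing: v_37(1286!) = 34 = 34.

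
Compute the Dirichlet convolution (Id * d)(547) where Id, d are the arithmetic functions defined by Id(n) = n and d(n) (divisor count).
(Id * d)(547) = 549

Divisors of 547: [1, 547]. For each d | 547:
  d = 1: Id(1) · d(547/1) = 1 · 2 = 2
  d = 547: Id(547) · d(547/547) = 547 · 1 = 547
Summing: (Id * d)(547) = 2 + 547 = 549.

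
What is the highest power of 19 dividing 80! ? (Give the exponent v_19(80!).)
v_19(80!) = 4

Legendre's formula: v_p(n!) = Σ_{k ≥ 1} ⌊n / p^k⌋. For p = 19, n = 80, the terms are:
  ⌊80/19^1⌋ = ⌊80/19⌋ = 4
(the next term ⌊80/19^2⌋ = 0, terminating the sum). Summing: v_19(80!) = 4 = 4.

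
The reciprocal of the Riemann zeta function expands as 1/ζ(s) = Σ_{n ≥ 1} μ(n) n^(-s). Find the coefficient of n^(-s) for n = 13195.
μ(13195) = 1

Factor n = 13195 = 5 · 7 · 13 · 29. μ(n) = 0 if any exponent ≥ 2 (not squarefree); otherwise μ(n) = (−1)^{ω(n)} where ω(n) is the number of distinct prime factors. Applying: μ(13195) = 1.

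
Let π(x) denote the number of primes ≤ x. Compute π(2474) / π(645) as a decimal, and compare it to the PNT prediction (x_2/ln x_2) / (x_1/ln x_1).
π(2474)/π(645) = 366/117 ≈ 3.1282;  PNT prediction ≈ 3.1757.

π(645) = 117 and π(2474) = 366, so π(2474)/π(645) ≈ 3.1282. The PNT-predicted ratio is (2474/ln(2474)) / (645/ln(645)) ≈ 3.1757. The two agree to within a few percent, as expected.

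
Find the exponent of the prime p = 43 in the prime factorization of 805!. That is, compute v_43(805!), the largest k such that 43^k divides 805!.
v_43(805!) = 18

Legendre's formula: v_p(n!) = Σ_{k ≥ 1} ⌊n / p^k⌋. For p = 43, n = 805, the terms are:
  ⌊805/43^1⌋ = ⌊805/43⌋ = 18
(the next term ⌊805/43^2⌋ = 0, terminating the sum). Summing: v_43(805!) = 18 = 18.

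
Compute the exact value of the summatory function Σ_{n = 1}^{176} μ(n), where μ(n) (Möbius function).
Σ_{n ≤ 176} μ(n) = -4

Compute μ(n) for each 1 ≤ n ≤ 176: μ(1) = 1, μ(2) = -1, μ(3) = -1, μ(4) = 0, μ(5) = -1, μ(6) = 1, μ(7) = -1, μ(8) = 0, μ(9) = 0, μ(10) = 1, μ(11) = -1, μ(12) = 0, μ(13) = -1, μ(14) = 1, μ(15) = 1, μ(16) = 0, μ(17) = -1, μ(18) = 0, μ(19) = -1, μ(20) = 0, μ(21) = 1, μ(22) = 1, μ(23) = -1, μ(24) = 0, μ(25) = 0, μ(26) = 1, μ(27) = 0, μ(28) = 0, μ(29) = -1, μ(30) = -1, μ(31) = -1, μ(32) = 0, μ(33) = 1, μ(34) = 1, μ(35) = 1, μ(36) = 0, μ(37) = -1, μ(38) = 1, μ(39) = 1, μ(40) = 0, μ(41) = -1, μ(42) = -1, μ(43) = -1, μ(44) = 0, μ(45) = 0, μ(46) = 1, μ(47) = -1, μ(48) = 0, μ(49) = 0, μ(50) = 0, μ(51) = 1, μ(52) = 0, μ(53) = -1, μ(54) = 0, μ(55) = 1, μ(56) = 0, μ(57) = 1, μ(58) = 1, μ(59) = -1, μ(60) = 0, μ(61) = -1, μ(62) = 1, μ(63) = 0, μ(64) = 0, μ(65) = 1, μ(66) = -1, μ(67) = -1, μ(68) = 0, μ(69) = 1, μ(70) = -1, μ(71) = -1, μ(72) = 0, μ(73) = -1, μ(74) = 1, μ(75) = 0, μ(76) = 0, μ(77) = 1, μ(78) = -1, μ(79) = -1, μ(80) = 0, μ(81) = 0, μ(82) = 1, μ(83) = -1, μ(84) = 0, μ(85) = 1, μ(86) = 1, μ(87) = 1, μ(88) = 0, μ(89) = -1, μ(90) = 0, μ(91) = 1, μ(92) = 0, μ(93) = 1, μ(94) = 1, μ(95) = 1, μ(96) = 0, μ(97) = -1, μ(98) = 0, μ(99) = 0, μ(100) = 0, μ(101) = -1, μ(102) = -1, μ(103) = -1, μ(104) = 0, μ(105) = -1, μ(106) = 1, μ(107) = -1, μ(108) = 0, μ(109) = -1, μ(110) = -1, μ(111) = 1, μ(112) = 0, μ(113) = -1, μ(114) = -1, μ(115) = 1, μ(116) = 0, μ(117) = 0, μ(118) = 1, μ(119) = 1, μ(120) = 0, μ(121) = 0, μ(122) = 1, μ(123) = 1, μ(124) = 0, μ(125) = 0, μ(126) = 0, μ(127) = -1, μ(128) = 0, μ(129) = 1, μ(130) = -1, μ(131) = -1, μ(132) = 0, μ(133) = 1, μ(134) = 1, μ(135) = 0, μ(136) = 0, μ(137) = -1, μ(138) = -1, μ(139) = -1, μ(140) = 0, μ(141) = 1, μ(142) = 1, μ(143) = 1, μ(144) = 0, μ(145) = 1, μ(146) = 1, μ(147) = 0, μ(148) = 0, μ(149) = -1, μ(150) = 0, μ(151) = -1, μ(152) = 0, μ(153) = 0, μ(154) = -1, μ(155) = 1, μ(156) = 0, μ(157) = -1, μ(158) = 1, μ(159) = 1, μ(160) = 0, μ(161) = 1, μ(162) = 0, μ(163) = -1, μ(164) = 0, μ(165) = -1, μ(166) = 1, μ(167) = -1, μ(168) = 0, μ(169) = 0, μ(170) = -1, μ(171) = 0, μ(172) = 0, μ(173) = -1, μ(174) = -1, μ(175) = 0, μ(176) = 0. Summing all 176 values: -4. (Mertens function M(x) = Σ_{n ≤ x} μ(n); on average M(x) should be small (PNT ⟺ M(x) = o(x)).)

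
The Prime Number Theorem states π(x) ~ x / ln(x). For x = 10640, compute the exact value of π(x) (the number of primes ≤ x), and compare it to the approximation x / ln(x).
π(10640) = 1298;  x/ln(x) ≈ 1147.49;  relative error ≈ 11.60%.

Directly count primes up to 10640: π(10640) = 1298. The PNT approximation gives 10640/ln(10640) ≈ 10640/9.27238 ≈ 1147.49. Relative error (π(x) − x/ln(x)) / π(x) ≈ 11.60%; the approximation is known to undercount slightly (Li(x) is a better estimate).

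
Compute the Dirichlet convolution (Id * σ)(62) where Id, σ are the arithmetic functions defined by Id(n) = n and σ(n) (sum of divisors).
(Id * σ)(62) = 315

Divisors of 62: [1, 2, 31, 62]. For each d | 62:
  d = 1: Id(1) · σ(62/1) = 1 · 96 = 96
  d = 2: Id(2) · σ(62/2) = 2 · 32 = 64
  d = 31: Id(31) · σ(62/31) = 31 · 3 = 93
  d = 62: Id(62) · σ(62/62) = 62 · 1 = 62
Summing: (Id * σ)(62) = 96 + 64 + 93 + 62 = 315.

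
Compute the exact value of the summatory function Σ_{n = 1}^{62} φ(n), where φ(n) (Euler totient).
Σ_{n ≤ 62} φ(n) = 1192

Compute φ(n) for each 1 ≤ n ≤ 62: φ(1) = 1, φ(2) = 1, φ(3) = 2, φ(4) = 2, φ(5) = 4, φ(6) = 2, φ(7) = 6, φ(8) = 4, φ(9) = 6, φ(10) = 4, φ(11) = 10, φ(12) = 4, φ(13) = 12, φ(14) = 6, φ(15) = 8, φ(16) = 8, φ(17) = 16, φ(18) = 6, φ(19) = 18, φ(20) = 8, φ(21) = 12, φ(22) = 10, φ(23) = 22, φ(24) = 8, φ(25) = 20, φ(26) = 12, φ(27) = 18, φ(28) = 12, φ(29) = 28, φ(30) = 8, φ(31) = 30, φ(32) = 16, φ(33) = 20, φ(34) = 16, φ(35) = 24, φ(36) = 12, φ(37) = 36, φ(38) = 18, φ(39) = 24, φ(40) = 16, φ(41) = 40, φ(42) = 12, φ(43) = 42, φ(44) = 20, φ(45) = 24, φ(46) = 22, φ(47) = 46, φ(48) = 16, φ(49) = 42, φ(50) = 20, φ(51) = 32, φ(52) = 24, φ(53) = 52, φ(54) = 18, φ(55) = 40, φ(56) = 24, φ(57) = 36, φ(58) = 28, φ(59) = 58, φ(60) = 16, φ(61) = 60, φ(62) = 30. Summing all 62 values: 1192. (Average order: Σ_{n ≤ x} φ(n) ~ (3/π²) x². For x = 62, (3/π²)·62² ≈ 1168.44.)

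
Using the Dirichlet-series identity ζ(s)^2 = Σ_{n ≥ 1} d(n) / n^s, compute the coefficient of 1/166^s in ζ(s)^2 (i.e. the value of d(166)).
d(166) = 4

ζ(s)^2 = (Σ 1/m^s)(Σ 1/k^s). The coefficient of 1/n^s in the product is the number of ordered pairs (m, k) with mk = n, which equals d(n). For n = 166, divisors are [1, 2, 83, 166], so d(166) = 4.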